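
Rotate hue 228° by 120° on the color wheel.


New hue = (H + rotation) mod 360
New hue = (228 + 120) mod 360
= 348 mod 360
= 348°


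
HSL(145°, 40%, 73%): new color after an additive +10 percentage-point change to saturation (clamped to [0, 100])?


Original S = 40%
Adjustment = +10 percentage points
New S = 40 + (10) = 50
Clamp to [0, 100] → 50
= HSL(145°, 50%, 73%)


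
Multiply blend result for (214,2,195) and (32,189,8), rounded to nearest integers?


Multiply: C = A×B/255, rounded to nearest integer
R: 214×32/255 = 6848/255 ≈ 26.855 → 27
G: 2×189/255 = 378/255 ≈ 1.482 → 1
B: 195×8/255 = 1560/255 ≈ 6.118 → 6
= RGB(27, 1, 6)


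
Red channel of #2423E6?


Color: #2423E6
R = 24 = 36
G = 23 = 35
B = E6 = 230
Red = 36


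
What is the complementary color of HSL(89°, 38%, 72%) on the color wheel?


Complement = opposite side of color wheel = hue + 180°
H' = (89 + 180) mod 360 = 269°
S and L unchanged.
= HSL(269°, 38%, 72%)


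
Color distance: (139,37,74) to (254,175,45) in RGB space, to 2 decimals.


d = √[(R₁-R₂)² + (G₁-G₂)² + (B₁-B₂)²]
d = √[(139-254)² + (37-175)² + (74-45)²]
d = √[13225 + 19044 + 841]
d = √33110
d ≈ 181.96


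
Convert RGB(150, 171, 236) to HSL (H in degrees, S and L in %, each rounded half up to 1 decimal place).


Normalize: R'=150/255≈0.5882, G'=171/255≈0.6706, B'=236/255≈0.9255
Max=236/255, Min=150/255, Δ=Max-Min=86/255
L = (Max+Min)/2 = (236+150)/510 = 386/510 = 0.75686… → L = 75.7%
L > 0.5 → S = Δ/(2-Max-Min) = 86/(510-236-150) = 86/124 = 0.69354… → S = 69.4%
(the 1/255 factors cancel in S and H, so raw channel differences can be used)
Max is B' → H = 60 × ((R-G)/Δ + 4) = 60 × ((150-171)/86 + 4)
  -21/86 + 4 = -0.2441… + 4 = 3.7558…
  H = 60 × 3.7558… = 225.348…° → H = 225.3°
= HSL(225.3°, 69.4%, 75.7%)


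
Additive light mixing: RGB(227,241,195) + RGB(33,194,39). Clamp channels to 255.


Additive: each channel = min(255, C₁+C₂)
R: 227+33 = 260 → 255
G: 241+194 = 435 → 255
B: 195+39 = 234 → 234
= RGB(255, 255, 234)


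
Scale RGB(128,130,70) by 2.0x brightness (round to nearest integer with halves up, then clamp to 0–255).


Multiply each channel by 2.0, round half up, clamp to [0, 255]
R: 128×2.0 = 256 → clamp → 255
G: 130×2.0 = 260 → clamp → 255
B: 70×2.0 = 140
= RGB(255, 255, 140)


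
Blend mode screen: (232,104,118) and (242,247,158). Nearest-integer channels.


Screen: C = 255 - (255-A)×(255-B)/255, rounded to nearest integer
R: 255 - (255-232)×(255-242)/255 = 255 - 299/255 ≈ 255 - 1.173 = 253.827 → 254
G: 255 - (255-104)×(255-247)/255 = 255 - 1208/255 ≈ 255 - 4.737 = 250.263 → 250
B: 255 - (255-118)×(255-158)/255 = 255 - 13289/255 ≈ 255 - 52.114 = 202.886 → 203
= RGB(254, 250, 203)


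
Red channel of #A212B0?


Color: #A212B0
R = A2 = 162
G = 12 = 18
B = B0 = 176
Red = 162


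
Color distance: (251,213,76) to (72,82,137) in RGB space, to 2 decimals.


d = √[(R₁-R₂)² + (G₁-G₂)² + (B₁-B₂)²]
d = √[(251-72)² + (213-82)² + (76-137)²]
d = √[32041 + 17161 + 3721]
d = √52923
d ≈ 230.05


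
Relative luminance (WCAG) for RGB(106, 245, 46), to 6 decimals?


Linearize each channel (sRGB transfer function): c = v/255; c_lin = c/12.92 if c ≤ 0.04045, else ((c+0.055)/1.055)^2.4
  R: 106/255 ≈ 0.415686 > 0.04045 → ((0.415686+0.055)/1.055)^2.4 ≈ 0.144128
  G: 245/255 ≈ 0.960784 > 0.04045 → ((0.960784+0.055)/1.055)^2.4 ≈ 0.913099
  B: 46/255 ≈ 0.180392 > 0.04045 → ((0.180392+0.055)/1.055)^2.4 ≈ 0.027321
R_lin = 0.144128, G_lin = 0.913099, B_lin = 0.027321
L = 0.2126×R + 0.7152×G + 0.0722×B
L = 0.2126×0.144128 + 0.7152×0.913099 + 0.0722×0.027321
L ≈ 0.685662


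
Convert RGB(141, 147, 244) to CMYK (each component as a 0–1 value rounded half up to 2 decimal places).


R'=141/255≈0.5529, G'=147/255≈0.5765, B'=244/255≈0.9569
K = 1 - max(R',G',B') = 1 - 244/255 = 11/255 = 0.04313… → 0.04
(1-R'-K)/(1-K) simplifies to (max-R)/max with max = 244:
C = (244-141)/244 = 103/244 = 0.42213… → 0.42
M = (244-147)/244 = 97/244 = 0.39754… → 0.40
Y = (244-244)/244 = 0/244 = 0 → 0.00
= CMYK(0.42, 0.40, 0.00, 0.04)


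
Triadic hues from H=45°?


Triadic: equally spaced at 120° intervals
H1 = 45°
H2 = (45 + 120) mod 360 = 165°
H3 = (45 + 240) mod 360 = 285°
Triadic = 45°, 165°, 285°


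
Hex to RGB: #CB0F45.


CB → 203 (R)
0F → 15 (G)
45 → 69 (B)
= RGB(203, 15, 69)


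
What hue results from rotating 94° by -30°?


New hue = (H + rotation) mod 360
New hue = (94 -30) mod 360
= 64 mod 360
= 64°


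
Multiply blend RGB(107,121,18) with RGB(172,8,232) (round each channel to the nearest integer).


Multiply: C = A×B/255, rounded to nearest integer
R: 107×172/255 = 18404/255 ≈ 72.173 → 72
G: 121×8/255 = 968/255 ≈ 3.796 → 4
B: 18×232/255 = 4176/255 ≈ 16.376 → 16
= RGB(72, 4, 16)


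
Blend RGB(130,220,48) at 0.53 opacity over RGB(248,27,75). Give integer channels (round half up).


C = α×F + (1-α)×B, with 1-α = 0.47
R: 0.53×130 + 0.47×248 = 68.90 + 116.56 = 185.46 → 185
G: 0.53×220 + 0.47×27 = 116.60 + 12.69 = 129.29 → 129
B: 0.53×48 + 0.47×75 = 25.44 + 35.25 = 60.69 → 61
= RGB(185, 129, 61)


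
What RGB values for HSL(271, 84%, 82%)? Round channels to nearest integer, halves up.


H=271°, S=0.84, L=0.82
C = (1-|2L-1|)×S = (1-|0.64|)×0.84 = 0.3024
H' = H/60 = 271/60 ≈ 4.5167; X = C×(1-|H' mod 2 - 1|) = 0.15624
m = L - C/2 = 0.82 - 0.1512 = 0.6688
Sector ⌊H'⌋ = 4 → (R',G',B') = (0.15624, 0.0, 0.3024)
RGB = ((R'+m)×255, (G'+m)×255, (B'+m)×255) = (210.3852, 170.544, 247.656)
Round half up → RGB(210, 171, 248)


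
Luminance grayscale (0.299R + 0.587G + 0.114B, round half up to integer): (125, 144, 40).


Gray = 0.299×R + 0.587×G + 0.114×B
Gray = 0.299×125 + 0.587×144 + 0.114×40
Gray = 37.375 + 84.528 + 4.560
Gray = 126.463 → round half up → 126
Gray = 126


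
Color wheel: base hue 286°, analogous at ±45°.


Base hue: 286°
Left analog: (286 - 45) mod 360 = 241°
Right analog: (286 + 45) mod 360 = 331°
Analogous hues = 241° and 331°


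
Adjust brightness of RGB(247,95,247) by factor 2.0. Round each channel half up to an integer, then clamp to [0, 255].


Multiply each channel by 2.0, round half up, clamp to [0, 255]
R: 247×2.0 = 494 → clamp → 255
G: 95×2.0 = 190
B: 247×2.0 = 494 → clamp → 255
= RGB(255, 190, 255)


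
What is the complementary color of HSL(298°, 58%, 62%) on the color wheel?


Complement = opposite side of color wheel = hue + 180°
H' = (298 + 180) mod 360 = 118°
S and L unchanged.
= HSL(118°, 58%, 62%)


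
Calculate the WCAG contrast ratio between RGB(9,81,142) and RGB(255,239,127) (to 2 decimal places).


Linearize each sRGB channel c=v/255: c/12.92 if c ≤ 0.04045 else ((c+0.055)/1.055)^2.4
L = 0.2126×R_lin + 0.7152×G_lin + 0.0722×B_lin
Color 1 (9,81,142):
  R=9: 9/255≈0.0353 ≤ 0.04045 → 0.0353/12.92 ≈ 0.00273
  G=81: 81/255≈0.3176 > 0.04045 → ((0.3176+0.055)/1.055)^2.4 ≈ 0.08228
  B=142: 142/255≈0.5569 > 0.04045 → ((0.5569+0.055)/1.055)^2.4 ≈ 0.27050
  L1 = 0.2126×0.00273 + 0.7152×0.08228 + 0.0722×0.27050 ≈ 0.07896
Color 2 (255,239,127):
  R=255: 255/255≈1.0000 > 0.04045 → ((1.0000+0.055)/1.055)^2.4 ≈ 1.00000
  G=239: 239/255≈0.9373 > 0.04045 → ((0.9373+0.055)/1.055)^2.4 ≈ 0.86316
  B=127: 127/255≈0.4980 > 0.04045 → ((0.4980+0.055)/1.055)^2.4 ≈ 0.21223
  L2 = 0.2126×1.00000 + 0.7152×0.86316 + 0.0722×0.21223 ≈ 0.84525
Lighter = 0.84525, Darker = 0.07896
Ratio = (L_lighter + 0.05) / (L_darker + 0.05)
Ratio = (0.84525 + 0.05) / (0.07896 + 0.05) = 0.89525 / 0.12896 ≈ 6.9421
Ratio ≈ 6.94:1


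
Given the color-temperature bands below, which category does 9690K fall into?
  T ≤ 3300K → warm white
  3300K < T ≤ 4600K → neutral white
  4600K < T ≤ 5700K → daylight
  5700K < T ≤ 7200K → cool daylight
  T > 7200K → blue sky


Temperature: 9690K
9690K > 7200K → blue sky
Classification: blue sky


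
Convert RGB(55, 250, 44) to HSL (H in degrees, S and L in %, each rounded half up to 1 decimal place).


Normalize: R'=55/255≈0.2157, G'=250/255≈0.9804, B'=44/255≈0.1725
Max=250/255, Min=44/255, Δ=Max-Min=206/255
L = (Max+Min)/2 = (250+44)/510 = 294/510 = 0.57647… → L = 57.6%
L > 0.5 → S = Δ/(2-Max-Min) = 206/(510-250-44) = 206/216 = 0.95370… → S = 95.4%
(the 1/255 factors cancel in S and H, so raw channel differences can be used)
Max is G' → H = 60 × ((B-R)/Δ + 2) = 60 × ((44-55)/206 + 2)
  -11/206 + 2 = -0.0533… + 2 = 1.9466…
  H = 60 × 1.9466… = 116.796…° → H = 116.8°
= HSL(116.8°, 95.4%, 57.6%)


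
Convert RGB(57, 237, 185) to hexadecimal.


R = 57 → 39 (hex)
G = 237 → ED (hex)
B = 185 → B9 (hex)
Hex = #39EDB9


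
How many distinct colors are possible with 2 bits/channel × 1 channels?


Total bits = 2 bits/channel × 1 channels = 2 bits
Distinct colors = 2^2
= 4 colors


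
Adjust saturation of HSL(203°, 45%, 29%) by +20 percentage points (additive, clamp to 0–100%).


Original S = 45%
Adjustment = +20 percentage points
New S = 45 + (20) = 65
Clamp to [0, 100] → 65
= HSL(203°, 65%, 29%)


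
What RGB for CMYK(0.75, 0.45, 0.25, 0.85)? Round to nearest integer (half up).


R = 255 × (1-C) × (1-K) = 255 × 0.25 × 0.15 = 9.5625 → 10
G = 255 × (1-M) × (1-K) = 255 × 0.55 × 0.15 = 21.0375 → 21
B = 255 × (1-Y) × (1-K) = 255 × 0.75 × 0.15 = 28.6875 → 29
= RGB(10, 21, 29)


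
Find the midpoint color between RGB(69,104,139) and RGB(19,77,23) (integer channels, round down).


Midpoint: each channel = ⌊(C₁+C₂)/2⌋
R: ⌊(69+19)/2⌋ = 44
G: ⌊(104+77)/2⌋ = 90
B: ⌊(139+23)/2⌋ = 81
= RGB(44, 90, 81)


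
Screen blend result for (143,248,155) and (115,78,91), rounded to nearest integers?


Screen: C = 255 - (255-A)×(255-B)/255, rounded to nearest integer
R: 255 - (255-143)×(255-115)/255 = 255 - 15680/255 ≈ 255 - 61.490 = 193.510 → 194
G: 255 - (255-248)×(255-78)/255 = 255 - 1239/255 ≈ 255 - 4.859 = 250.141 → 250
B: 255 - (255-155)×(255-91)/255 = 255 - 16400/255 ≈ 255 - 64.314 = 190.686 → 191
= RGB(194, 250, 191)


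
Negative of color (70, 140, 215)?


Invert: (255-R, 255-G, 255-B)
R: 255-70 = 185
G: 255-140 = 115
B: 255-215 = 40
= RGB(185, 115, 40)


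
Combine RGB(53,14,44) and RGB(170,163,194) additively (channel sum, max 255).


Additive: each channel = min(255, C₁+C₂)
R: 53+170 = 223 → 223
G: 14+163 = 177 → 177
B: 44+194 = 238 → 238
= RGB(223, 177, 238)


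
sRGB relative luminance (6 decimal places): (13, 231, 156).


Linearize each channel (sRGB transfer function): c = v/255; c_lin = c/12.92 if c ≤ 0.04045, else ((c+0.055)/1.055)^2.4
  R: 13/255 ≈ 0.050980 > 0.04045 → ((0.050980+0.055)/1.055)^2.4 ≈ 0.004025
  G: 231/255 ≈ 0.905882 > 0.04045 → ((0.905882+0.055)/1.055)^2.4 ≈ 0.799103
  B: 156/255 ≈ 0.611765 > 0.04045 → ((0.611765+0.055)/1.055)^2.4 ≈ 0.332452
R_lin = 0.004025, G_lin = 0.799103, B_lin = 0.332452
L = 0.2126×R + 0.7152×G + 0.0722×B
L = 0.2126×0.004025 + 0.7152×0.799103 + 0.0722×0.332452
L ≈ 0.596377


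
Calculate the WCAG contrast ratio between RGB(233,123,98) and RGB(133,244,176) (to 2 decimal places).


Linearize each sRGB channel c=v/255: c/12.92 if c ≤ 0.04045 else ((c+0.055)/1.055)^2.4
L = 0.2126×R_lin + 0.7152×G_lin + 0.0722×B_lin
Color 1 (233,123,98):
  R=233: 233/255≈0.9137 > 0.04045 → ((0.9137+0.055)/1.055)^2.4 ≈ 0.81485
  G=123: 123/255≈0.4824 > 0.04045 → ((0.4824+0.055)/1.055)^2.4 ≈ 0.19807
  B=98: 98/255≈0.3843 > 0.04045 → ((0.3843+0.055)/1.055)^2.4 ≈ 0.12214
  L1 = 0.2126×0.81485 + 0.7152×0.19807 + 0.0722×0.12214 ≈ 0.32371
Color 2 (133,244,176):
  R=133: 133/255≈0.5216 > 0.04045 → ((0.5216+0.055)/1.055)^2.4 ≈ 0.23455
  G=244: 244/255≈0.9569 > 0.04045 → ((0.9569+0.055)/1.055)^2.4 ≈ 0.90466
  B=176: 176/255≈0.6902 > 0.04045 → ((0.6902+0.055)/1.055)^2.4 ≈ 0.43415
  L2 = 0.2126×0.23455 + 0.7152×0.90466 + 0.0722×0.43415 ≈ 0.72823
Lighter = 0.72823, Darker = 0.32371
Ratio = (L_lighter + 0.05) / (L_darker + 0.05)
Ratio = (0.72823 + 0.05) / (0.32371 + 0.05) = 0.77823 / 0.37371 ≈ 2.0824
Ratio ≈ 2.08:1


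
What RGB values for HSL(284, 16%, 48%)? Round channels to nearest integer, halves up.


H=284°, S=0.16, L=0.48
C = (1-|2L-1|)×S = (1-|-0.04|)×0.16 = 0.1536
H' = H/60 = 284/60 ≈ 4.7333; X = C×(1-|H' mod 2 - 1|) = 0.11264
m = L - C/2 = 0.48 - 0.0768 = 0.4032
Sector ⌊H'⌋ = 4 → (R',G',B') = (0.11264, 0.0, 0.1536)
RGB = ((R'+m)×255, (G'+m)×255, (B'+m)×255) = (131.5392, 102.816, 141.984)
Round half up → RGB(132, 103, 142)


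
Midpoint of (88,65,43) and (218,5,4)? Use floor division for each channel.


Midpoint: each channel = ⌊(C₁+C₂)/2⌋
R: ⌊(88+218)/2⌋ = 153
G: ⌊(65+5)/2⌋ = 35
B: ⌊(43+4)/2⌋ = 23
= RGB(153, 35, 23)


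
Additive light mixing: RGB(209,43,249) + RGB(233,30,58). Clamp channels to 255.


Additive: each channel = min(255, C₁+C₂)
R: 209+233 = 442 → 255
G: 43+30 = 73 → 73
B: 249+58 = 307 → 255
= RGB(255, 73, 255)


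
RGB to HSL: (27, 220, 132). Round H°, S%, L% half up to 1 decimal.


Normalize: R'=27/255≈0.1059, G'=220/255≈0.8627, B'=132/255≈0.5176
Max=220/255, Min=27/255, Δ=Max-Min=193/255
L = (Max+Min)/2 = (220+27)/510 = 247/510 = 0.48431… → L = 48.4%
L ≤ 0.5 → S = Δ/(Max+Min) = 193/(220+27) = 193/247 = 0.78137… → S = 78.1%
(the 1/255 factors cancel in S and H, so raw channel differences can be used)
Max is G' → H = 60 × ((B-R)/Δ + 2) = 60 × ((132-27)/193 + 2)
  105/193 + 2 = 0.5440… + 2 = 2.5440…
  H = 60 × 2.5440… = 152.642…° → H = 152.6°
= HSL(152.6°, 78.1%, 48.4%)


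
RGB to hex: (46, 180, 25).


R = 46 → 2E (hex)
G = 180 → B4 (hex)
B = 25 → 19 (hex)
Hex = #2EB419


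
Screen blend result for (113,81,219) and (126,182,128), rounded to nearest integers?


Screen: C = 255 - (255-A)×(255-B)/255, rounded to nearest integer
R: 255 - (255-113)×(255-126)/255 = 255 - 18318/255 ≈ 255 - 71.835 = 183.165 → 183
G: 255 - (255-81)×(255-182)/255 = 255 - 12702/255 ≈ 255 - 49.812 = 205.188 → 205
B: 255 - (255-219)×(255-128)/255 = 255 - 4572/255 ≈ 255 - 17.929 = 237.071 → 237
= RGB(183, 205, 237)


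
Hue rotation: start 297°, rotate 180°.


New hue = (H + rotation) mod 360
New hue = (297 + 180) mod 360
= 477 mod 360
= 117°


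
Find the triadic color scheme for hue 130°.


Triadic: equally spaced at 120° intervals
H1 = 130°
H2 = (130 + 120) mod 360 = 250°
H3 = (130 + 240) mod 360 = 10°
Triadic = 130°, 250°, 10°


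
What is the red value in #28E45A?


Color: #28E45A
R = 28 = 40
G = E4 = 228
B = 5A = 90
Red = 40


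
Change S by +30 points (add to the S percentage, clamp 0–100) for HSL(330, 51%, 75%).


Original S = 51%
Adjustment = +30 percentage points
New S = 51 + (30) = 81
Clamp to [0, 100] → 81
= HSL(330°, 81%, 75%)


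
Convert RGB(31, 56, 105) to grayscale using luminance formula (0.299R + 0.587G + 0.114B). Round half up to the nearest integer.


Gray = 0.299×R + 0.587×G + 0.114×B
Gray = 0.299×31 + 0.587×56 + 0.114×105
Gray = 9.269 + 32.872 + 11.970
Gray = 54.111 → round half up → 54
Gray = 54


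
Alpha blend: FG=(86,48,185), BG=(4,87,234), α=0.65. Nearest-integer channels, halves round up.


C = α×F + (1-α)×B, with 1-α = 0.35
R: 0.65×86 + 0.35×4 = 55.90 + 1.40 = 57.30 → 57
G: 0.65×48 + 0.35×87 = 31.20 + 30.45 = 61.65 → 62
B: 0.65×185 + 0.35×234 = 120.25 + 81.90 = 202.15 → 202
= RGB(57, 62, 202)


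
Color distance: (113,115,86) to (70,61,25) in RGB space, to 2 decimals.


d = √[(R₁-R₂)² + (G₁-G₂)² + (B₁-B₂)²]
d = √[(113-70)² + (115-61)² + (86-25)²]
d = √[1849 + 2916 + 3721]
d = √8486
d ≈ 92.12


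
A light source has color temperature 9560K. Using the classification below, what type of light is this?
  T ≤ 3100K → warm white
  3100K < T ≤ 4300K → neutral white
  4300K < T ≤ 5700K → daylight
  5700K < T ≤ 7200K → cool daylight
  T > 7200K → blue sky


Temperature: 9560K
9560K > 7200K → blue sky
Classification: blue sky


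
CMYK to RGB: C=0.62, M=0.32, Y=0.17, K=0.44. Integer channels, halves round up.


R = 255 × (1-C) × (1-K) = 255 × 0.38 × 0.56 = 54.264 → 54
G = 255 × (1-M) × (1-K) = 255 × 0.68 × 0.56 = 97.104 → 97
B = 255 × (1-Y) × (1-K) = 255 × 0.83 × 0.56 = 118.524 → 119
= RGB(54, 97, 119)


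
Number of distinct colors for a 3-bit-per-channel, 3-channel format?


Total bits = 3 bits/channel × 3 channels = 9 bits
Distinct colors = 2^9
= 512 colors


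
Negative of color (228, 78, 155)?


Invert: (255-R, 255-G, 255-B)
R: 255-228 = 27
G: 255-78 = 177
B: 255-155 = 100
= RGB(27, 177, 100)


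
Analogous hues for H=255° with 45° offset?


Base hue: 255°
Left analog: (255 - 45) mod 360 = 210°
Right analog: (255 + 45) mod 360 = 300°
Analogous hues = 210° and 300°


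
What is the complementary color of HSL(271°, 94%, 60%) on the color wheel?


Complement = opposite side of color wheel = hue + 180°
H' = (271 + 180) mod 360 = 91°
S and L unchanged.
= HSL(91°, 94%, 60%)


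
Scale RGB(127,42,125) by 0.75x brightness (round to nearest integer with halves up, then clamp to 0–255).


Multiply each channel by 0.75, round half up, clamp to [0, 255]
R: 127×0.75 = 95.25 → round → 95
G: 42×0.75 = 31.5 → round → 32
B: 125×0.75 = 93.75 → round → 94
= RGB(95, 32, 94)


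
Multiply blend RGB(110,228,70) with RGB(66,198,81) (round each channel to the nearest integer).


Multiply: C = A×B/255, rounded to nearest integer
R: 110×66/255 = 7260/255 ≈ 28.471 → 28
G: 228×198/255 = 45144/255 ≈ 177.035 → 177
B: 70×81/255 = 5670/255 ≈ 22.235 → 22
= RGB(28, 177, 22)


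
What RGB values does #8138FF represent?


81 → 129 (R)
38 → 56 (G)
FF → 255 (B)
= RGB(129, 56, 255)


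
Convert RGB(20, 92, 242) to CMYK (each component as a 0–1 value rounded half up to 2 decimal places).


R'=20/255≈0.0784, G'=92/255≈0.3608, B'=242/255≈0.9490
K = 1 - max(R',G',B') = 1 - 242/255 = 13/255 = 0.05098… → 0.05
(1-R'-K)/(1-K) simplifies to (max-R)/max with max = 242:
C = (242-20)/242 = 222/242 = 0.91735… → 0.92
M = (242-92)/242 = 150/242 = 0.61983… → 0.62
Y = (242-242)/242 = 0/242 = 0 → 0.00
= CMYK(0.92, 0.62, 0.00, 0.05)


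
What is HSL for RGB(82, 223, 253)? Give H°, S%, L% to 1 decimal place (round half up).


Normalize: R'=82/255≈0.3216, G'=223/255≈0.8745, B'=253/255≈0.9922
Max=253/255, Min=82/255, Δ=Max-Min=171/255
L = (Max+Min)/2 = (253+82)/510 = 335/510 = 0.65686… → L = 65.7%
L > 0.5 → S = Δ/(2-Max-Min) = 171/(510-253-82) = 171/175 = 0.97714… → S = 97.7%
(the 1/255 factors cancel in S and H, so raw channel differences can be used)
Max is B' → H = 60 × ((R-G)/Δ + 4) = 60 × ((82-223)/171 + 4)
  -141/171 + 4 = -0.8245… + 4 = 3.1754…
  H = 60 × 3.1754… = 190.526…° → H = 190.5°
= HSL(190.5°, 97.7%, 65.7%)


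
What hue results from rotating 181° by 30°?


New hue = (H + rotation) mod 360
New hue = (181 + 30) mod 360
= 211 mod 360
= 211°


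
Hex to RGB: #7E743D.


7E → 126 (R)
74 → 116 (G)
3D → 61 (B)
= RGB(126, 116, 61)


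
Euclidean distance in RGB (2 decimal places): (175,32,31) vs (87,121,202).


d = √[(R₁-R₂)² + (G₁-G₂)² + (B₁-B₂)²]
d = √[(175-87)² + (32-121)² + (31-202)²]
d = √[7744 + 7921 + 29241]
d = √44906
d ≈ 211.91


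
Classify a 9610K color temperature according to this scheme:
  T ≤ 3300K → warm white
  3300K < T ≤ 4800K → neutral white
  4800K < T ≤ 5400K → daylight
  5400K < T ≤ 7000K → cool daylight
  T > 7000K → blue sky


Temperature: 9610K
9610K > 7000K → blue sky
Classification: blue sky


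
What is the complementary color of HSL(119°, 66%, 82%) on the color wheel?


Complement = opposite side of color wheel = hue + 180°
H' = (119 + 180) mod 360 = 299°
S and L unchanged.
= HSL(299°, 66%, 82%)


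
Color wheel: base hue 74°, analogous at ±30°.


Base hue: 74°
Left analog: (74 - 30) mod 360 = 44°
Right analog: (74 + 30) mod 360 = 104°
Analogous hues = 44° and 104°


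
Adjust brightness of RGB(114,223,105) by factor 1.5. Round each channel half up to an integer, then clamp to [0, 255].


Multiply each channel by 1.5, round half up, clamp to [0, 255]
R: 114×1.5 = 171
G: 223×1.5 = 334.5 → round → 335 → clamp → 255
B: 105×1.5 = 157.5 → round → 158
= RGB(171, 255, 158)


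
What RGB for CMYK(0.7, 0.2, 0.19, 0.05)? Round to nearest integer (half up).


R = 255 × (1-C) × (1-K) = 255 × 0.30 × 0.95 = 72.675 → 73
G = 255 × (1-M) × (1-K) = 255 × 0.80 × 0.95 = 193.8 → 194
B = 255 × (1-Y) × (1-K) = 255 × 0.81 × 0.95 = 196.2225 → 196
= RGB(73, 194, 196)


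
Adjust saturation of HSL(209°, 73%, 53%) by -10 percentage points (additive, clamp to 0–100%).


Original S = 73%
Adjustment = -10 percentage points
New S = 73 + (-10) = 63
Clamp to [0, 100] → 63
= HSL(209°, 63%, 53%)


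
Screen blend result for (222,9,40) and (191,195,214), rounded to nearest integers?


Screen: C = 255 - (255-A)×(255-B)/255, rounded to nearest integer
R: 255 - (255-222)×(255-191)/255 = 255 - 2112/255 ≈ 255 - 8.282 = 246.718 → 247
G: 255 - (255-9)×(255-195)/255 = 255 - 14760/255 ≈ 255 - 57.882 = 197.118 → 197
B: 255 - (255-40)×(255-214)/255 = 255 - 8815/255 ≈ 255 - 34.569 = 220.431 → 220
= RGB(247, 197, 220)


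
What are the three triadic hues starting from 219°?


Triadic: equally spaced at 120° intervals
H1 = 219°
H2 = (219 + 120) mod 360 = 339°
H3 = (219 + 240) mod 360 = 99°
Triadic = 219°, 339°, 99°


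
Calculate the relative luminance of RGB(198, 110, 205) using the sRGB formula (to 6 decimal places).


Linearize each channel (sRGB transfer function): c = v/255; c_lin = c/12.92 if c ≤ 0.04045, else ((c+0.055)/1.055)^2.4
  R: 198/255 ≈ 0.776471 > 0.04045 → ((0.776471+0.055)/1.055)^2.4 ≈ 0.564712
  G: 110/255 ≈ 0.431373 > 0.04045 → ((0.431373+0.055)/1.055)^2.4 ≈ 0.155926
  B: 205/255 ≈ 0.803922 > 0.04045 → ((0.803922+0.055)/1.055)^2.4 ≈ 0.610496
R_lin = 0.564712, G_lin = 0.155926, B_lin = 0.610496
L = 0.2126×R + 0.7152×G + 0.0722×B
L = 0.2126×0.564712 + 0.7152×0.155926 + 0.0722×0.610496
L ≈ 0.275654


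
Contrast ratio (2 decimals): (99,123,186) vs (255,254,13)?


Linearize each sRGB channel c=v/255: c/12.92 if c ≤ 0.04045 else ((c+0.055)/1.055)^2.4
L = 0.2126×R_lin + 0.7152×G_lin + 0.0722×B_lin
Color 1 (99,123,186):
  R=99: 99/255≈0.3882 > 0.04045 → ((0.3882+0.055)/1.055)^2.4 ≈ 0.12477
  G=123: 123/255≈0.4824 > 0.04045 → ((0.4824+0.055)/1.055)^2.4 ≈ 0.19807
  B=186: 186/255≈0.7294 > 0.04045 → ((0.7294+0.055)/1.055)^2.4 ≈ 0.49102
  L1 = 0.2126×0.12477 + 0.7152×0.19807 + 0.0722×0.49102 ≈ 0.20364
Color 2 (255,254,13):
  R=255: 255/255≈1.0000 > 0.04045 → ((1.0000+0.055)/1.055)^2.4 ≈ 1.00000
  G=254: 254/255≈0.9961 > 0.04045 → ((0.9961+0.055)/1.055)^2.4 ≈ 0.99110
  B=13: 13/255≈0.0510 > 0.04045 → ((0.0510+0.055)/1.055)^2.4 ≈ 0.00402
  L2 = 0.2126×1.00000 + 0.7152×0.99110 + 0.0722×0.00402 ≈ 0.92173
Lighter = 0.92173, Darker = 0.20364
Ratio = (L_lighter + 0.05) / (L_darker + 0.05)
Ratio = (0.92173 + 0.05) / (0.20364 + 0.05) = 0.97173 / 0.25364 ≈ 3.8312
Ratio ≈ 3.83:1


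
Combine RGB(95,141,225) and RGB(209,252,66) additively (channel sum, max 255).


Additive: each channel = min(255, C₁+C₂)
R: 95+209 = 304 → 255
G: 141+252 = 393 → 255
B: 225+66 = 291 → 255
= RGB(255, 255, 255)


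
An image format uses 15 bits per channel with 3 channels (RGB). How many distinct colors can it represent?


Total bits = 15 bits/channel × 3 channels = 45 bits
Distinct colors = 2^45
= 35,184,372,088,832 colors


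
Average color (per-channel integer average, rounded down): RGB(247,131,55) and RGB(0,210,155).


Midpoint: each channel = ⌊(C₁+C₂)/2⌋
R: ⌊(247+0)/2⌋ = 123
G: ⌊(131+210)/2⌋ = 170
B: ⌊(55+155)/2⌋ = 105
= RGB(123, 170, 105)


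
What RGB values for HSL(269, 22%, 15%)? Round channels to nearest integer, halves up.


H=269°, S=0.22, L=0.15
C = (1-|2L-1|)×S = (1-|-0.70|)×0.22 = 0.066
H' = H/60 = 269/60 ≈ 4.4833; X = C×(1-|H' mod 2 - 1|) = 0.0319
m = L - C/2 = 0.15 - 0.033 = 0.117
Sector ⌊H'⌋ = 4 → (R',G',B') = (0.0319, 0.0, 0.066)
RGB = ((R'+m)×255, (G'+m)×255, (B'+m)×255) = (37.9695, 29.835, 46.665)
Round half up → RGB(38, 30, 47)


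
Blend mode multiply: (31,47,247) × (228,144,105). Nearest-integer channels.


Multiply: C = A×B/255, rounded to nearest integer
R: 31×228/255 = 7068/255 ≈ 27.718 → 28
G: 47×144/255 = 6768/255 ≈ 26.541 → 27
B: 247×105/255 = 25935/255 ≈ 101.706 → 102
= RGB(28, 27, 102)


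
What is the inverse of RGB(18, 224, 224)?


Invert: (255-R, 255-G, 255-B)
R: 255-18 = 237
G: 255-224 = 31
B: 255-224 = 31
= RGB(237, 31, 31)


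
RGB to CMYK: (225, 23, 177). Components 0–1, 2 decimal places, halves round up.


R'=225/255≈0.8824, G'=23/255≈0.0902, B'=177/255≈0.6941
K = 1 - max(R',G',B') = 1 - 225/255 = 30/255 = 0.11764… → 0.12
(1-R'-K)/(1-K) simplifies to (max-R)/max with max = 225:
C = (225-225)/225 = 0/225 = 0 → 0.00
M = (225-23)/225 = 202/225 = 0.89777… → 0.90
Y = (225-177)/225 = 48/225 = 0.21333… → 0.21
= CMYK(0.00, 0.90, 0.21, 0.12)


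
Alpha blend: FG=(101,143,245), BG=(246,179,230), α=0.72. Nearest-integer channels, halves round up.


C = α×F + (1-α)×B, with 1-α = 0.28
R: 0.72×101 + 0.28×246 = 72.72 + 68.88 = 141.60 → 142
G: 0.72×143 + 0.28×179 = 102.96 + 50.12 = 153.08 → 153
B: 0.72×245 + 0.28×230 = 176.40 + 64.40 = 240.80 → 241
= RGB(142, 153, 241)


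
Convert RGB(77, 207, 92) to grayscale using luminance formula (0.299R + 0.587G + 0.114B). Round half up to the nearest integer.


Gray = 0.299×R + 0.587×G + 0.114×B
Gray = 0.299×77 + 0.587×207 + 0.114×92
Gray = 23.023 + 121.509 + 10.488
Gray = 155.020 → round half up → 155
Gray = 155


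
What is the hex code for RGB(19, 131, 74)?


R = 19 → 13 (hex)
G = 131 → 83 (hex)
B = 74 → 4A (hex)
Hex = #13834A


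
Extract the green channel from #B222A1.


Color: #B222A1
R = B2 = 178
G = 22 = 34
B = A1 = 161
Green = 34


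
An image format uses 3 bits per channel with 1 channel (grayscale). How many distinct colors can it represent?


Total bits = 3 bits/channel × 1 channels = 3 bits
Distinct colors = 2^3
= 8 colors


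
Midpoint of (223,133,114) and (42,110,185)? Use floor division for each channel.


Midpoint: each channel = ⌊(C₁+C₂)/2⌋
R: ⌊(223+42)/2⌋ = 132
G: ⌊(133+110)/2⌋ = 121
B: ⌊(114+185)/2⌋ = 149
= RGB(132, 121, 149)


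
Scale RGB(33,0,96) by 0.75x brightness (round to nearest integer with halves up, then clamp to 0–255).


Multiply each channel by 0.75, round half up, clamp to [0, 255]
R: 33×0.75 = 24.75 → round → 25
G: 0×0.75 = 0
B: 96×0.75 = 72
= RGB(25, 0, 72)


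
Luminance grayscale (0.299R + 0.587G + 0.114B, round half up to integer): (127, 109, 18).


Gray = 0.299×R + 0.587×G + 0.114×B
Gray = 0.299×127 + 0.587×109 + 0.114×18
Gray = 37.973 + 63.983 + 2.052
Gray = 104.008 → round half up → 104
Gray = 104


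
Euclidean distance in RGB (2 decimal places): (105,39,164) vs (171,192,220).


d = √[(R₁-R₂)² + (G₁-G₂)² + (B₁-B₂)²]
d = √[(105-171)² + (39-192)² + (164-220)²]
d = √[4356 + 23409 + 3136]
d = √30901
d ≈ 175.79


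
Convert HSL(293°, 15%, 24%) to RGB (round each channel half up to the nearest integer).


H=293°, S=0.15, L=0.24
C = (1-|2L-1|)×S = (1-|-0.52|)×0.15 = 0.072
H' = H/60 = 293/60 ≈ 4.8833; X = C×(1-|H' mod 2 - 1|) = 0.0636
m = L - C/2 = 0.24 - 0.036 = 0.204
Sector ⌊H'⌋ = 4 → (R',G',B') = (0.0636, 0.0, 0.072)
RGB = ((R'+m)×255, (G'+m)×255, (B'+m)×255) = (68.238, 52.02, 70.38)
Round half up → RGB(68, 52, 70)


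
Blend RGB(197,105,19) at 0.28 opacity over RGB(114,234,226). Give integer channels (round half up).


C = α×F + (1-α)×B, with 1-α = 0.72
R: 0.28×197 + 0.72×114 = 55.16 + 82.08 = 137.24 → 137
G: 0.28×105 + 0.72×234 = 29.40 + 168.48 = 197.88 → 198
B: 0.28×19 + 0.72×226 = 5.32 + 162.72 = 168.04 → 168
= RGB(137, 198, 168)


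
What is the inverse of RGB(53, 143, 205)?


Invert: (255-R, 255-G, 255-B)
R: 255-53 = 202
G: 255-143 = 112
B: 255-205 = 50
= RGB(202, 112, 50)


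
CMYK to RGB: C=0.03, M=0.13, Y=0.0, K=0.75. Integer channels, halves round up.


R = 255 × (1-C) × (1-K) = 255 × 0.97 × 0.25 = 61.8375 → 62
G = 255 × (1-M) × (1-K) = 255 × 0.87 × 0.25 = 55.4625 → 55
B = 255 × (1-Y) × (1-K) = 255 × 1.00 × 0.25 = 63.75 → 64
= RGB(62, 55, 64)


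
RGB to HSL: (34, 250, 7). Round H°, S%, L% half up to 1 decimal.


Normalize: R'=34/255≈0.1333, G'=250/255≈0.9804, B'=7/255≈0.0275
Max=250/255, Min=7/255, Δ=Max-Min=243/255
L = (Max+Min)/2 = (250+7)/510 = 257/510 = 0.50392… → L = 50.4%
L > 0.5 → S = Δ/(2-Max-Min) = 243/(510-250-7) = 243/253 = 0.96047… → S = 96.0%
(the 1/255 factors cancel in S and H, so raw channel differences can be used)
Max is G' → H = 60 × ((B-R)/Δ + 2) = 60 × ((7-34)/243 + 2)
  -27/243 + 2 = -0.1111… + 2 = 1.8888…
  H = 60 × 1.8888… = 113.333…° → H = 113.3°
= HSL(113.3°, 96.0%, 50.4%)


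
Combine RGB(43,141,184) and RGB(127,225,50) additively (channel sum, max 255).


Additive: each channel = min(255, C₁+C₂)
R: 43+127 = 170 → 170
G: 141+225 = 366 → 255
B: 184+50 = 234 → 234
= RGB(170, 255, 234)


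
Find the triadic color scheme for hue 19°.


Triadic: equally spaced at 120° intervals
H1 = 19°
H2 = (19 + 120) mod 360 = 139°
H3 = (19 + 240) mod 360 = 259°
Triadic = 19°, 139°, 259°


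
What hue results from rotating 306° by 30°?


New hue = (H + rotation) mod 360
New hue = (306 + 30) mod 360
= 336 mod 360
= 336°


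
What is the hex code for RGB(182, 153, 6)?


R = 182 → B6 (hex)
G = 153 → 99 (hex)
B = 6 → 06 (hex)
Hex = #B69906


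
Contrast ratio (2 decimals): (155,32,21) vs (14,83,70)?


Linearize each sRGB channel c=v/255: c/12.92 if c ≤ 0.04045 else ((c+0.055)/1.055)^2.4
L = 0.2126×R_lin + 0.7152×G_lin + 0.0722×B_lin
Color 1 (155,32,21):
  R=155: 155/255≈0.6078 > 0.04045 → ((0.6078+0.055)/1.055)^2.4 ≈ 0.32778
  G=32: 32/255≈0.1255 > 0.04045 → ((0.1255+0.055)/1.055)^2.4 ≈ 0.01444
  B=21: 21/255≈0.0824 > 0.04045 → ((0.0824+0.055)/1.055)^2.4 ≈ 0.00750
  L1 = 0.2126×0.32778 + 0.7152×0.01444 + 0.0722×0.00750 ≈ 0.08056
Color 2 (14,83,70):
  R=14: 14/255≈0.0549 > 0.04045 → ((0.0549+0.055)/1.055)^2.4 ≈ 0.00439
  G=83: 83/255≈0.3255 > 0.04045 → ((0.3255+0.055)/1.055)^2.4 ≈ 0.08650
  B=70: 70/255≈0.2745 > 0.04045 → ((0.2745+0.055)/1.055)^2.4 ≈ 0.06125
  L2 = 0.2126×0.00439 + 0.7152×0.08650 + 0.0722×0.06125 ≈ 0.06722
Lighter = 0.08056, Darker = 0.06722
Ratio = (L_lighter + 0.05) / (L_darker + 0.05)
Ratio = (0.08056 + 0.05) / (0.06722 + 0.05) = 0.13056 / 0.11722 ≈ 1.1138
Ratio ≈ 1.11:1


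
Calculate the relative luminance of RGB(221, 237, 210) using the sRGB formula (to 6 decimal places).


Linearize each channel (sRGB transfer function): c = v/255; c_lin = c/12.92 if c ≤ 0.04045, else ((c+0.055)/1.055)^2.4
  R: 221/255 ≈ 0.866667 > 0.04045 → ((0.866667+0.055)/1.055)^2.4 ≈ 0.723055
  G: 237/255 ≈ 0.929412 > 0.04045 → ((0.929412+0.055)/1.055)^2.4 ≈ 0.846873
  B: 210/255 ≈ 0.823529 > 0.04045 → ((0.823529+0.055)/1.055)^2.4 ≈ 0.644480
R_lin = 0.723055, G_lin = 0.846873, B_lin = 0.644480
L = 0.2126×R + 0.7152×G + 0.0722×B
L = 0.2126×0.723055 + 0.7152×0.846873 + 0.0722×0.644480
L ≈ 0.805937


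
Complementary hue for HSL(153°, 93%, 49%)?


Complement = opposite side of color wheel = hue + 180°
H' = (153 + 180) mod 360 = 333°
S and L unchanged.
= HSL(333°, 93%, 49%)


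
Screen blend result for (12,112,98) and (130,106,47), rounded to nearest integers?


Screen: C = 255 - (255-A)×(255-B)/255, rounded to nearest integer
R: 255 - (255-12)×(255-130)/255 = 255 - 30375/255 ≈ 255 - 119.118 = 135.882 → 136
G: 255 - (255-112)×(255-106)/255 = 255 - 21307/255 ≈ 255 - 83.557 = 171.443 → 171
B: 255 - (255-98)×(255-47)/255 = 255 - 32656/255 ≈ 255 - 128.063 = 126.937 → 127
= RGB(136, 171, 127)


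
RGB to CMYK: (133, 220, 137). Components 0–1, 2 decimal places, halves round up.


R'=133/255≈0.5216, G'=220/255≈0.8627, B'=137/255≈0.5373
K = 1 - max(R',G',B') = 1 - 220/255 = 35/255 = 0.13725… → 0.14
(1-R'-K)/(1-K) simplifies to (max-R)/max with max = 220:
C = (220-133)/220 = 87/220 = 0.39545… → 0.40
M = (220-220)/220 = 0/220 = 0 → 0.00
Y = (220-137)/220 = 83/220 = 0.37727… → 0.38
= CMYK(0.40, 0.00, 0.38, 0.14)


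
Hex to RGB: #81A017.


81 → 129 (R)
A0 → 160 (G)
17 → 23 (B)
= RGB(129, 160, 23)


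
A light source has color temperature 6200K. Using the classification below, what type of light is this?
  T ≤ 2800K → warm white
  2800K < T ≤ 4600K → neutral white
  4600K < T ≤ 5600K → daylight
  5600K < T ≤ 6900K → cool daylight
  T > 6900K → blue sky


Temperature: 6200K
5600K < 6200K ≤ 6900K → cool daylight
Classification: cool daylight


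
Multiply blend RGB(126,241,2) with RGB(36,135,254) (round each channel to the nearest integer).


Multiply: C = A×B/255, rounded to nearest integer
R: 126×36/255 = 4536/255 ≈ 17.788 → 18
G: 241×135/255 = 32535/255 ≈ 127.588 → 128
B: 2×254/255 = 508/255 ≈ 1.992 → 2
= RGB(18, 128, 2)


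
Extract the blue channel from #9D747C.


Color: #9D747C
R = 9D = 157
G = 74 = 116
B = 7C = 124
Blue = 124


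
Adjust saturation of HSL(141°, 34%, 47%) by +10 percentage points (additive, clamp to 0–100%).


Original S = 34%
Adjustment = +10 percentage points
New S = 34 + (10) = 44
Clamp to [0, 100] → 44
= HSL(141°, 44%, 47%)


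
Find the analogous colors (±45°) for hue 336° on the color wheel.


Base hue: 336°
Left analog: (336 - 45) mod 360 = 291°
Right analog: (336 + 45) mod 360 = 21°
Analogous hues = 291° and 21°


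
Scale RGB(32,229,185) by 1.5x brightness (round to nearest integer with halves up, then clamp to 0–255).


Multiply each channel by 1.5, round half up, clamp to [0, 255]
R: 32×1.5 = 48
G: 229×1.5 = 343.5 → round → 344 → clamp → 255
B: 185×1.5 = 277.5 → round → 278 → clamp → 255
= RGB(48, 255, 255)


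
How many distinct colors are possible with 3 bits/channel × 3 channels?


Total bits = 3 bits/channel × 3 channels = 9 bits
Distinct colors = 2^9
= 512 colors


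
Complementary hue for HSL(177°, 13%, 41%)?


Complement = opposite side of color wheel = hue + 180°
H' = (177 + 180) mod 360 = 357°
S and L unchanged.
= HSL(357°, 13%, 41%)


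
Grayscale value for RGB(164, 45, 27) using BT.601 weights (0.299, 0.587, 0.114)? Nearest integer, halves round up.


Gray = 0.299×R + 0.587×G + 0.114×B
Gray = 0.299×164 + 0.587×45 + 0.114×27
Gray = 49.036 + 26.415 + 3.078
Gray = 78.529 → round half up → 79
Gray = 79


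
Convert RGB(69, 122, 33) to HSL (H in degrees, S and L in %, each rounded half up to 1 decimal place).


Normalize: R'=69/255≈0.2706, G'=122/255≈0.4784, B'=33/255≈0.1294
Max=122/255, Min=33/255, Δ=Max-Min=89/255
L = (Max+Min)/2 = (122+33)/510 = 155/510 = 0.30392… → L = 30.4%
L ≤ 0.5 → S = Δ/(Max+Min) = 89/(122+33) = 89/155 = 0.57419… → S = 57.4%
(the 1/255 factors cancel in S and H, so raw channel differences can be used)
Max is G' → H = 60 × ((B-R)/Δ + 2) = 60 × ((33-69)/89 + 2)
  -36/89 + 2 = -0.4044… + 2 = 1.5955…
  H = 60 × 1.5955… = 95.730…° → H = 95.7°
= HSL(95.7°, 57.4%, 30.4%)


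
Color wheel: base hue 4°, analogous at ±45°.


Base hue: 4°
Left analog: (4 - 45) mod 360 = 319°
Right analog: (4 + 45) mod 360 = 49°
Analogous hues = 319° and 49°


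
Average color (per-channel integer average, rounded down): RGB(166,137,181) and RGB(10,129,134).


Midpoint: each channel = ⌊(C₁+C₂)/2⌋
R: ⌊(166+10)/2⌋ = 88
G: ⌊(137+129)/2⌋ = 133
B: ⌊(181+134)/2⌋ = 157
= RGB(88, 133, 157)


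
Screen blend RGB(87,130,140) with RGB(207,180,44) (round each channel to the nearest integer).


Screen: C = 255 - (255-A)×(255-B)/255, rounded to nearest integer
R: 255 - (255-87)×(255-207)/255 = 255 - 8064/255 ≈ 255 - 31.624 = 223.376 → 223
G: 255 - (255-130)×(255-180)/255 = 255 - 9375/255 ≈ 255 - 36.765 = 218.235 → 218
B: 255 - (255-140)×(255-44)/255 = 255 - 24265/255 ≈ 255 - 95.157 = 159.843 → 160
= RGB(223, 218, 160)


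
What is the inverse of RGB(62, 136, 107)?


Invert: (255-R, 255-G, 255-B)
R: 255-62 = 193
G: 255-136 = 119
B: 255-107 = 148
= RGB(193, 119, 148)


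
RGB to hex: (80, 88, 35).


R = 80 → 50 (hex)
G = 88 → 58 (hex)
B = 35 → 23 (hex)
Hex = #505823


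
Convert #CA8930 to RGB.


CA → 202 (R)
89 → 137 (G)
30 → 48 (B)
= RGB(202, 137, 48)


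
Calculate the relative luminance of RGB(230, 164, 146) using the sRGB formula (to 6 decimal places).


Linearize each channel (sRGB transfer function): c = v/255; c_lin = c/12.92 if c ≤ 0.04045, else ((c+0.055)/1.055)^2.4
  R: 230/255 ≈ 0.901961 > 0.04045 → ((0.901961+0.055)/1.055)^2.4 ≈ 0.791298
  G: 164/255 ≈ 0.643137 > 0.04045 → ((0.643137+0.055)/1.055)^2.4 ≈ 0.371238
  B: 146/255 ≈ 0.572549 > 0.04045 → ((0.572549+0.055)/1.055)^2.4 ≈ 0.287441
R_lin = 0.791298, G_lin = 0.371238, B_lin = 0.287441
L = 0.2126×R + 0.7152×G + 0.0722×B
L = 0.2126×0.791298 + 0.7152×0.371238 + 0.0722×0.287441
L ≈ 0.454492


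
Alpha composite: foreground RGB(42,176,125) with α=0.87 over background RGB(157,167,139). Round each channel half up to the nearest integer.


C = α×F + (1-α)×B, with 1-α = 0.13
R: 0.87×42 + 0.13×157 = 36.54 + 20.41 = 56.95 → 57
G: 0.87×176 + 0.13×167 = 153.12 + 21.71 = 174.83 → 175
B: 0.87×125 + 0.13×139 = 108.75 + 18.07 = 126.82 → 127
= RGB(57, 175, 127)


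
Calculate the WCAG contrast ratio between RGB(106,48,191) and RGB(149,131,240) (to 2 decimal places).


Linearize each sRGB channel c=v/255: c/12.92 if c ≤ 0.04045 else ((c+0.055)/1.055)^2.4
L = 0.2126×R_lin + 0.7152×G_lin + 0.0722×B_lin
Color 1 (106,48,191):
  R=106: 106/255≈0.4157 > 0.04045 → ((0.4157+0.055)/1.055)^2.4 ≈ 0.14413
  G=48: 48/255≈0.1882 > 0.04045 → ((0.1882+0.055)/1.055)^2.4 ≈ 0.02956
  B=191: 191/255≈0.7490 > 0.04045 → ((0.7490+0.055)/1.055)^2.4 ≈ 0.52100
  L1 = 0.2126×0.14413 + 0.7152×0.02956 + 0.0722×0.52100 ≈ 0.08940
Color 2 (149,131,240):
  R=149: 149/255≈0.5843 > 0.04045 → ((0.5843+0.055)/1.055)^2.4 ≈ 0.30054
  G=131: 131/255≈0.5137 > 0.04045 → ((0.5137+0.055)/1.055)^2.4 ≈ 0.22697
  B=240: 240/255≈0.9412 > 0.04045 → ((0.9412+0.055)/1.055)^2.4 ≈ 0.87137
  L2 = 0.2126×0.30054 + 0.7152×0.22697 + 0.0722×0.87137 ≈ 0.28913
Lighter = 0.28913, Darker = 0.08940
Ratio = (L_lighter + 0.05) / (L_darker + 0.05)
Ratio = (0.28913 + 0.05) / (0.08940 + 0.05) = 0.33913 / 0.13940 ≈ 2.4329
Ratio ≈ 2.43:1


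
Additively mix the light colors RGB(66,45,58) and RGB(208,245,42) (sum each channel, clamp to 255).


Additive: each channel = min(255, C₁+C₂)
R: 66+208 = 274 → 255
G: 45+245 = 290 → 255
B: 58+42 = 100 → 100
= RGB(255, 255, 100)


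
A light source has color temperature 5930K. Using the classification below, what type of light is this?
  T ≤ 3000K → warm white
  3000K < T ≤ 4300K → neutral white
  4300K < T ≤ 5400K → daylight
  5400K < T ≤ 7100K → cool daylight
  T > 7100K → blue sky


Temperature: 5930K
5400K < 5930K ≤ 7100K → cool daylight
Classification: cool daylight
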